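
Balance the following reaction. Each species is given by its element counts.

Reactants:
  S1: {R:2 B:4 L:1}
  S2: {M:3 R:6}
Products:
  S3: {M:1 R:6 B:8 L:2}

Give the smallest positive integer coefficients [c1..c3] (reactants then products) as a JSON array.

Coefficients: [6, 1, 3]

M: 6·0+1·3 = 3 | 3·1 = 3
R: 6·2+1·6 = 18 | 3·6 = 18
B: 6·4+1·0 = 24 | 3·8 = 24
L: 6·1+1·0 = 6 | 3·2 = 6
gcd(6,1,3) = 1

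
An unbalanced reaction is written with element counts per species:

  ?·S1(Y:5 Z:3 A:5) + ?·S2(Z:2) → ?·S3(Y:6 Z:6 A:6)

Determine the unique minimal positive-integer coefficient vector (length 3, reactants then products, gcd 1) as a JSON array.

Coefficients: [6, 6, 5]

Y: 6·5+6·0 = 30 | 5·6 = 30
Z: 6·3+6·2 = 30 | 5·6 = 30
A: 6·5+6·0 = 30 | 5·6 = 30
gcd(6,6,5) = 1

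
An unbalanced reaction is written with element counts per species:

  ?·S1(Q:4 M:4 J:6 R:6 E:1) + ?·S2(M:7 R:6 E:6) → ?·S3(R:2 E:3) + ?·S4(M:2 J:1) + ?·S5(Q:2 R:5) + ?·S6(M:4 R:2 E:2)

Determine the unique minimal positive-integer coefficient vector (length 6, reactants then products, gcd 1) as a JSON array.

Coefficients: [1, 4, 5, 6, 2, 5]

Q: 1·4+4·0 = 4 | 5·0+6·0+2·2+5·0 = 4
M: 1·4+4·7 = 32 | 5·0+6·2+2·0+5·4 = 32
J: 1·6+4·0 = 6 | 5·0+6·1+2·0+5·0 = 6
R: 1·6+4·6 = 30 | 5·2+6·0+2·5+5·2 = 30
E: 1·1+4·6 = 25 | 5·3+6·0+2·0+5·2 = 25
gcd(1,4,5,6,2,5) = 1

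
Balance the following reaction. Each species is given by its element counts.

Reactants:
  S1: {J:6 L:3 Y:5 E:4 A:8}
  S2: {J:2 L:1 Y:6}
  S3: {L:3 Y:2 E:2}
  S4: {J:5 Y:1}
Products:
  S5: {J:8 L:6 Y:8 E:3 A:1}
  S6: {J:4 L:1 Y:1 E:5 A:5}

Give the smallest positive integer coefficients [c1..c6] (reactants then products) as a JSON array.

J: 1·6+1·2+5·0+4·5 = 28 | 3·8+1·4 = 28
L: 1·3+1·1+5·3+4·0 = 19 | 3·6+1·1 = 19
Y: 1·5+1·6+5·2+4·1 = 25 | 3·8+1·1 = 25
E: 1·4+1·0+5·2+4·0 = 14 | 3·3+1·5 = 14
A: 1·8+1·0+5·0+4·0 = 8 | 3·1+1·5 = 8
gcd(1,1,5,4,3,1) = 1

Coefficients: [1, 1, 5, 4, 3, 1]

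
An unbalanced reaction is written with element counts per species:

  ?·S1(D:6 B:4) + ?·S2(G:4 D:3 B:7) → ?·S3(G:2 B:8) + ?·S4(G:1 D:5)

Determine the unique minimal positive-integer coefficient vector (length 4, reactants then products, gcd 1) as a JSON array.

G: 3·0+4·4 = 16 | 5·2+6·1 = 16
D: 3·6+4·3 = 30 | 5·0+6·5 = 30
B: 3·4+4·7 = 40 | 5·8+6·0 = 40
gcd(3,4,5,6) = 1

Coefficients: [3, 4, 5, 6]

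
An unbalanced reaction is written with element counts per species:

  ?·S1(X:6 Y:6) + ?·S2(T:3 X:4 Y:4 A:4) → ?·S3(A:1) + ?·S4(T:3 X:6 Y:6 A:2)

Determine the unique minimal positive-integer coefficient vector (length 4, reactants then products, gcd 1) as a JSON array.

T: 1·0+3·3 = 9 | 6·0+3·3 = 9
X: 1·6+3·4 = 18 | 6·0+3·6 = 18
Y: 1·6+3·4 = 18 | 6·0+3·6 = 18
A: 1·0+3·4 = 12 | 6·1+3·2 = 12
gcd(1,3,6,3) = 1

Coefficients: [1, 3, 6, 3]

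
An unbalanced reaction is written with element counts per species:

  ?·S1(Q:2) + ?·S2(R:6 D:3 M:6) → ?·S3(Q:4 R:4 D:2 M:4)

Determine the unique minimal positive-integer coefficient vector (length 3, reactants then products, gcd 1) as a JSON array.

Coefficients: [6, 2, 3]

Q: 6·2+2·0 = 12 | 3·4 = 12
R: 6·0+2·6 = 12 | 3·4 = 12
D: 6·0+2·3 = 6 | 3·2 = 6
M: 6·0+2·6 = 12 | 3·4 = 12
gcd(6,2,3) = 1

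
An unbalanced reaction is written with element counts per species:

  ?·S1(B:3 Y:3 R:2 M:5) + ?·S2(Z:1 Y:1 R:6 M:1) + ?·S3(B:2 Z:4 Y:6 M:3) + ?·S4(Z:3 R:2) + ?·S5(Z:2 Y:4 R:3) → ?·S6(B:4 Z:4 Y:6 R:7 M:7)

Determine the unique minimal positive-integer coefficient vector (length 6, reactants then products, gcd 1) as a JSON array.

Coefficients: [6, 2, 1, 4, 1, 5]

B: 6·3+2·0+1·2+4·0+1·0 = 20 | 5·4 = 20
Z: 6·0+2·1+1·4+4·3+1·2 = 20 | 5·4 = 20
Y: 6·3+2·1+1·6+4·0+1·4 = 30 | 5·6 = 30
R: 6·2+2·6+1·0+4·2+1·3 = 35 | 5·7 = 35
M: 6·5+2·1+1·3+4·0+1·0 = 35 | 5·7 = 35
gcd(6,2,1,4,1,5) = 1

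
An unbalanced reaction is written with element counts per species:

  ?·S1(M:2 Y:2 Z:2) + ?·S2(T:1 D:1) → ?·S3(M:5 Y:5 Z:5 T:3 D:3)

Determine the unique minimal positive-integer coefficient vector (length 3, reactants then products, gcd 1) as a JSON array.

Coefficients: [5, 6, 2]

M: 5·2+6·0 = 10 | 2·5 = 10
Y: 5·2+6·0 = 10 | 2·5 = 10
Z: 5·2+6·0 = 10 | 2·5 = 10
T: 5·0+6·1 = 6 | 2·3 = 6
D: 5·0+6·1 = 6 | 2·3 = 6
gcd(5,6,2) = 1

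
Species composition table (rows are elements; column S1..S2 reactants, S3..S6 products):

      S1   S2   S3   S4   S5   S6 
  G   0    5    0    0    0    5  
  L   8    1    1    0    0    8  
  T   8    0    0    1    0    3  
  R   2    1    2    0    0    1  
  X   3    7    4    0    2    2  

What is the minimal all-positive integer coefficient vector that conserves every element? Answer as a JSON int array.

Coefficients: [1, 1, 1, 5, 2, 1]

G: 1·0+1·5 = 5 | 1·0+5·0+2·0+1·5 = 5
L: 1·8+1·1 = 9 | 1·1+5·0+2·0+1·8 = 9
T: 1·8+1·0 = 8 | 1·0+5·1+2·0+1·3 = 8
R: 1·2+1·1 = 3 | 1·2+5·0+2·0+1·1 = 3
X: 1·3+1·7 = 10 | 1·4+5·0+2·2+1·2 = 10
gcd(1,1,1,5,2,1) = 1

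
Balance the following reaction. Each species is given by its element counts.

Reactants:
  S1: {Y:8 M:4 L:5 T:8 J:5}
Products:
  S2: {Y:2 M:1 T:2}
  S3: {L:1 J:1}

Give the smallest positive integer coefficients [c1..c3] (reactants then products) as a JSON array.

Y: 1·8 = 8 | 4·2+5·0 = 8
M: 1·4 = 4 | 4·1+5·0 = 4
L: 1·5 = 5 | 4·0+5·1 = 5
T: 1·8 = 8 | 4·2+5·0 = 8
J: 1·5 = 5 | 4·0+5·1 = 5
gcd(1,4,5) = 1

Coefficients: [1, 4, 5]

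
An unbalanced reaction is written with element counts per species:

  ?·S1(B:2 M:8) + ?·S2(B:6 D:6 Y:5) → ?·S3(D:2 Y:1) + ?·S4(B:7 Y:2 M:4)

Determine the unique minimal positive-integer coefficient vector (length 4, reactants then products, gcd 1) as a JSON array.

Coefficients: [1, 2, 6, 2]

B: 1·2+2·6 = 14 | 6·0+2·7 = 14
D: 1·0+2·6 = 12 | 6·2+2·0 = 12
Y: 1·0+2·5 = 10 | 6·1+2·2 = 10
M: 1·8+2·0 = 8 | 6·0+2·4 = 8
gcd(1,2,6,2) = 1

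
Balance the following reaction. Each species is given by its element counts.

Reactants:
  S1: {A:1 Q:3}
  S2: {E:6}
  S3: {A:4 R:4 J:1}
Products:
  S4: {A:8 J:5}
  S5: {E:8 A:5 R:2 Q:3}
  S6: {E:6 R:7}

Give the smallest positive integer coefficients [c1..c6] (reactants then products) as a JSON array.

Coefficients: [3, 6, 5, 1, 3, 2]

E: 3·0+6·6+5·0 = 36 | 1·0+3·8+2·6 = 36
A: 3·1+6·0+5·4 = 23 | 1·8+3·5+2·0 = 23
R: 3·0+6·0+5·4 = 20 | 1·0+3·2+2·7 = 20
Q: 3·3+6·0+5·0 = 9 | 1·0+3·3+2·0 = 9
J: 3·0+6·0+5·1 = 5 | 1·5+3·0+2·0 = 5
gcd(3,6,5,1,3,2) = 1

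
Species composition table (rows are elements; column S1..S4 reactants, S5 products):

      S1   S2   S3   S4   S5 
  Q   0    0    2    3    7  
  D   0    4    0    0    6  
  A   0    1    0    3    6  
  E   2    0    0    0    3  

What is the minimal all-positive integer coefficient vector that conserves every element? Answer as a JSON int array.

Q: 6·0+6·0+5·2+6·3 = 28 | 4·7 = 28
D: 6·0+6·4+5·0+6·0 = 24 | 4·6 = 24
A: 6·0+6·1+5·0+6·3 = 24 | 4·6 = 24
E: 6·2+6·0+5·0+6·0 = 12 | 4·3 = 12
gcd(6,6,5,6,4) = 1

Coefficients: [6, 6, 5, 6, 4]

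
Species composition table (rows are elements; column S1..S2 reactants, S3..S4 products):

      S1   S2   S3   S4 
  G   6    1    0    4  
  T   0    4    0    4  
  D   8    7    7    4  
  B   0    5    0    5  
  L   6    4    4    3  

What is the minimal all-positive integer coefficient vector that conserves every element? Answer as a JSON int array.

G: 1·6+2·1 = 8 | 2·0+2·4 = 8
T: 1·0+2·4 = 8 | 2·0+2·4 = 8
D: 1·8+2·7 = 22 | 2·7+2·4 = 22
B: 1·0+2·5 = 10 | 2·0+2·5 = 10
L: 1·6+2·4 = 14 | 2·4+2·3 = 14
gcd(1,2,2,2) = 1

Coefficients: [1, 2, 2, 2]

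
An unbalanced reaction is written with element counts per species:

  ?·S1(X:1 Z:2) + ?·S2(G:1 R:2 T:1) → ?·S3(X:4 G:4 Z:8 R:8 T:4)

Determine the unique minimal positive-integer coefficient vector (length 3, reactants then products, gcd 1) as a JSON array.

X: 4·1+4·0 = 4 | 1·4 = 4
G: 4·0+4·1 = 4 | 1·4 = 4
Z: 4·2+4·0 = 8 | 1·8 = 8
R: 4·0+4·2 = 8 | 1·8 = 8
T: 4·0+4·1 = 4 | 1·4 = 4
gcd(4,4,1) = 1

Coefficients: [4, 4, 1]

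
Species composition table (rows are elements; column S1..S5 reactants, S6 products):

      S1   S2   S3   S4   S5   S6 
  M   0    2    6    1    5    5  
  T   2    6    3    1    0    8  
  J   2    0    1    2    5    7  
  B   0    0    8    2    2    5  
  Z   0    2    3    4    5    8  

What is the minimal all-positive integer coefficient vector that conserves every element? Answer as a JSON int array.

M: 6·0+2·2+1·6+5·1+1·5 = 20 | 4·5 = 20
T: 6·2+2·6+1·3+5·1+1·0 = 32 | 4·8 = 32
J: 6·2+2·0+1·1+5·2+1·5 = 28 | 4·7 = 28
B: 6·0+2·0+1·8+5·2+1·2 = 20 | 4·5 = 20
Z: 6·0+2·2+1·3+5·4+1·5 = 32 | 4·8 = 32
gcd(6,2,1,5,1,4) = 1

Coefficients: [6, 2, 1, 5, 1, 4]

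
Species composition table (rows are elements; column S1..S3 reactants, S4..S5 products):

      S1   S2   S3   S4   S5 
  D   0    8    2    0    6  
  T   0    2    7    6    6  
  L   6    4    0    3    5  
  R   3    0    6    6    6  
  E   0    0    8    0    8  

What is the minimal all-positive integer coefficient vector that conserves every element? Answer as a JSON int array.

Coefficients: [4, 3, 6, 2, 6]

D: 4·0+3·8+6·2 = 36 | 2·0+6·6 = 36
T: 4·0+3·2+6·7 = 48 | 2·6+6·6 = 48
L: 4·6+3·4+6·0 = 36 | 2·3+6·5 = 36
R: 4·3+3·0+6·6 = 48 | 2·6+6·6 = 48
E: 4·0+3·0+6·8 = 48 | 2·0+6·8 = 48
gcd(4,3,6,2,6) = 1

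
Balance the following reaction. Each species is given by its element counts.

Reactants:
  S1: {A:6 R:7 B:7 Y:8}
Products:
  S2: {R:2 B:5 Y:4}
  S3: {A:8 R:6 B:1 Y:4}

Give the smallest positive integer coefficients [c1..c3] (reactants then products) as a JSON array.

Coefficients: [4, 5, 3]

A: 4·6 = 24 | 5·0+3·8 = 24
R: 4·7 = 28 | 5·2+3·6 = 28
B: 4·7 = 28 | 5·5+3·1 = 28
Y: 4·8 = 32 | 5·4+3·4 = 32
gcd(4,5,3) = 1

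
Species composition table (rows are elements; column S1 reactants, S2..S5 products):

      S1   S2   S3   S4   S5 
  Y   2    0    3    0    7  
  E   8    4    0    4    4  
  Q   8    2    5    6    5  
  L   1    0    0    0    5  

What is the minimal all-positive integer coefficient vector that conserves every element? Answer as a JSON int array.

Coefficients: [5, 6, 1, 3, 1]

Y: 5·2 = 10 | 6·0+1·3+3·0+1·7 = 10
E: 5·8 = 40 | 6·4+1·0+3·4+1·4 = 40
Q: 5·8 = 40 | 6·2+1·5+3·6+1·5 = 40
L: 5·1 = 5 | 6·0+1·0+3·0+1·5 = 5
gcd(5,6,1,3,1) = 1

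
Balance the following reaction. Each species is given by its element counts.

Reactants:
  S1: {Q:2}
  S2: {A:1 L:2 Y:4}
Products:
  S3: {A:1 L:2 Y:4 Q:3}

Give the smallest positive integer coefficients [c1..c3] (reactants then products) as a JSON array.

Coefficients: [3, 2, 2]

A: 3·0+2·1 = 2 | 2·1 = 2
L: 3·0+2·2 = 4 | 2·2 = 4
Y: 3·0+2·4 = 8 | 2·4 = 8
Q: 3·2+2·0 = 6 | 2·3 = 6
gcd(3,2,2) = 1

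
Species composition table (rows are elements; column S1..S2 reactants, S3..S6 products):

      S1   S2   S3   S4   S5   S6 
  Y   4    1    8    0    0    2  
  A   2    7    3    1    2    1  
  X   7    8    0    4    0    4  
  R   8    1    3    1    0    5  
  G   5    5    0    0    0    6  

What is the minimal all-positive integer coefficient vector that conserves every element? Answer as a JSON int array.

Y: 4·4+2·1 = 18 | 1·8+6·0+4·0+5·2 = 18
A: 4·2+2·7 = 22 | 1·3+6·1+4·2+5·1 = 22
X: 4·7+2·8 = 44 | 1·0+6·4+4·0+5·4 = 44
R: 4·8+2·1 = 34 | 1·3+6·1+4·0+5·5 = 34
G: 4·5+2·5 = 30 | 1·0+6·0+4·0+5·6 = 30
gcd(4,2,1,6,4,5) = 1

Coefficients: [4, 2, 1, 6, 4, 5]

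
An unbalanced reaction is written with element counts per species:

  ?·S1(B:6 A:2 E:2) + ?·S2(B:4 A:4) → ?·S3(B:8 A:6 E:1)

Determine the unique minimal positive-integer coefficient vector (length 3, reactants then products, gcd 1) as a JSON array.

Coefficients: [2, 5, 4]

B: 2·6+5·4 = 32 | 4·8 = 32
A: 2·2+5·4 = 24 | 4·6 = 24
E: 2·2+5·0 = 4 | 4·1 = 4
gcd(2,5,4) = 1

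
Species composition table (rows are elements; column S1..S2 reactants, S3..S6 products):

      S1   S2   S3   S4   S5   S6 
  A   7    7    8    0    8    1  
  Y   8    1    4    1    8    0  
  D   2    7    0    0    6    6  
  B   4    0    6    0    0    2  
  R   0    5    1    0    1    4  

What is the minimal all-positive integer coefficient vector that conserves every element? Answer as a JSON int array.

A: 5·7+2·7 = 49 | 3·8+6·0+3·8+1·1 = 49
Y: 5·8+2·1 = 42 | 3·4+6·1+3·8+1·0 = 42
D: 5·2+2·7 = 24 | 3·0+6·0+3·6+1·6 = 24
B: 5·4+2·0 = 20 | 3·6+6·0+3·0+1·2 = 20
R: 5·0+2·5 = 10 | 3·1+6·0+3·1+1·4 = 10
gcd(5,2,3,6,3,1) = 1

Coefficients: [5, 2, 3, 6, 3, 1]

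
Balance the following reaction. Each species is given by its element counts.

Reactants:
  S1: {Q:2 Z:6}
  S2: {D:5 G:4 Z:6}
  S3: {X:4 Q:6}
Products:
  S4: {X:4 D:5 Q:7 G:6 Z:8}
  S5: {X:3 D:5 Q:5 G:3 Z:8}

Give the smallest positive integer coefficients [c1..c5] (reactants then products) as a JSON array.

X: 2·0+6·0+5·4 = 20 | 2·4+4·3 = 20
D: 2·0+6·5+5·0 = 30 | 2·5+4·5 = 30
Q: 2·2+6·0+5·6 = 34 | 2·7+4·5 = 34
G: 2·0+6·4+5·0 = 24 | 2·6+4·3 = 24
Z: 2·6+6·6+5·0 = 48 | 2·8+4·8 = 48
gcd(2,6,5,2,4) = 1

Coefficients: [2, 6, 5, 2, 4]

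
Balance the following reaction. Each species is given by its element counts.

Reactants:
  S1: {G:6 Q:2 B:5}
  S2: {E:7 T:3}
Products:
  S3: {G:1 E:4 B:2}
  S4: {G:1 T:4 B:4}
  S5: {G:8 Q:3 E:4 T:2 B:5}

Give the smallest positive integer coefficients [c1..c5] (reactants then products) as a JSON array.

G: 6·6+4·0 = 36 | 3·1+1·1+4·8 = 36
Q: 6·2+4·0 = 12 | 3·0+1·0+4·3 = 12
E: 6·0+4·7 = 28 | 3·4+1·0+4·4 = 28
T: 6·0+4·3 = 12 | 3·0+1·4+4·2 = 12
B: 6·5+4·0 = 30 | 3·2+1·4+4·5 = 30
gcd(6,4,3,1,4) = 1

Coefficients: [6, 4, 3, 1, 4]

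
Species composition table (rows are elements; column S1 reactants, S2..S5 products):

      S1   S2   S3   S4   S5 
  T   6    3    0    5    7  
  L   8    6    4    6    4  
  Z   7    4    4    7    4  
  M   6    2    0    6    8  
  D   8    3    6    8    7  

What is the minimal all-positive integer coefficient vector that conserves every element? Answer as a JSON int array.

T: 6·6 = 36 | 4·3+1·0+2·5+2·7 = 36
L: 6·8 = 48 | 4·6+1·4+2·6+2·4 = 48
Z: 6·7 = 42 | 4·4+1·4+2·7+2·4 = 42
M: 6·6 = 36 | 4·2+1·0+2·6+2·8 = 36
D: 6·8 = 48 | 4·3+1·6+2·8+2·7 = 48
gcd(6,4,1,2,2) = 1

Coefficients: [6, 4, 1, 2, 2]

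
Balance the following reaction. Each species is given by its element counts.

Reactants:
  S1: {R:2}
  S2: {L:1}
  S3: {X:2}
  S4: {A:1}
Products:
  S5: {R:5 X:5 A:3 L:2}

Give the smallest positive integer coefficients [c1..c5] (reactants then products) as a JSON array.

Coefficients: [5, 4, 5, 6, 2]

R: 5·2+4·0+5·0+6·0 = 10 | 2·5 = 10
X: 5·0+4·0+5·2+6·0 = 10 | 2·5 = 10
A: 5·0+4·0+5·0+6·1 = 6 | 2·3 = 6
L: 5·0+4·1+5·0+6·0 = 4 | 2·2 = 4
gcd(5,4,5,6,2) = 1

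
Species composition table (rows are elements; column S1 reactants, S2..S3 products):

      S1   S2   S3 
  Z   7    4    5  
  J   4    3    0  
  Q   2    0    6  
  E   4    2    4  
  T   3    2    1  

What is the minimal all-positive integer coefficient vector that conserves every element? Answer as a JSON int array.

Coefficients: [3, 4, 1]

Z: 3·7 = 21 | 4·4+1·5 = 21
J: 3·4 = 12 | 4·3+1·0 = 12
Q: 3·2 = 6 | 4·0+1·6 = 6
E: 3·4 = 12 | 4·2+1·4 = 12
T: 3·3 = 9 | 4·2+1·1 = 9
gcd(3,4,1) = 1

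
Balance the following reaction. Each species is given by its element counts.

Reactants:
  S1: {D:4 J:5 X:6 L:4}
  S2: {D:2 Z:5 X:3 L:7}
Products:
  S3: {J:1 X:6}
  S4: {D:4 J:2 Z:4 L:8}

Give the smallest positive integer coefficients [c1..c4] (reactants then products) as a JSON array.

Coefficients: [3, 4, 5, 5]

D: 3·4+4·2 = 20 | 5·0+5·4 = 20
J: 3·5+4·0 = 15 | 5·1+5·2 = 15
Z: 3·0+4·5 = 20 | 5·0+5·4 = 20
X: 3·6+4·3 = 30 | 5·6+5·0 = 30
L: 3·4+4·7 = 40 | 5·0+5·8 = 40
gcd(3,4,5,5) = 1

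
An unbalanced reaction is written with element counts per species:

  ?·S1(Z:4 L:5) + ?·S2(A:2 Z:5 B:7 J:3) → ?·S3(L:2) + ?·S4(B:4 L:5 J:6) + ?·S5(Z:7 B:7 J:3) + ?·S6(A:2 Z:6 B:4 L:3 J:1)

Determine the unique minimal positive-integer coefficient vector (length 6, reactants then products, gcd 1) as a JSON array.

A: 5·0+6·2 = 12 | 1·0+1·0+2·0+6·2 = 12
Z: 5·4+6·5 = 50 | 1·0+1·0+2·7+6·6 = 50
B: 5·0+6·7 = 42 | 1·0+1·4+2·7+6·4 = 42
L: 5·5+6·0 = 25 | 1·2+1·5+2·0+6·3 = 25
J: 5·0+6·3 = 18 | 1·0+1·6+2·3+6·1 = 18
gcd(5,6,1,1,2,6) = 1

Coefficients: [5, 6, 1, 1, 2, 6]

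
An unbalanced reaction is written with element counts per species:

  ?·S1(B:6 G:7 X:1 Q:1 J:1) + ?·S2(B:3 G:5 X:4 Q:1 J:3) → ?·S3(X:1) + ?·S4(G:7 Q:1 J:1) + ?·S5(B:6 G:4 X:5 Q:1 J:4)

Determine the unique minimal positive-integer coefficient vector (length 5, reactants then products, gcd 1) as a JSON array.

B: 1·6+6·3 = 24 | 5·0+3·0+4·6 = 24
G: 1·7+6·5 = 37 | 5·0+3·7+4·4 = 37
X: 1·1+6·4 = 25 | 5·1+3·0+4·5 = 25
Q: 1·1+6·1 = 7 | 5·0+3·1+4·1 = 7
J: 1·1+6·3 = 19 | 5·0+3·1+4·4 = 19
gcd(1,6,5,3,4) = 1

Coefficients: [1, 6, 5, 3, 4]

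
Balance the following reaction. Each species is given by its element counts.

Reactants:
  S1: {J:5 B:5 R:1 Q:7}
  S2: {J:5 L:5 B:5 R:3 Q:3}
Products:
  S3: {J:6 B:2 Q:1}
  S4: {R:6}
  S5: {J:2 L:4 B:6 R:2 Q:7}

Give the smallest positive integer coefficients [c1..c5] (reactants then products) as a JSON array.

J: 4·5+4·5 = 40 | 5·6+1·0+5·2 = 40
L: 4·0+4·5 = 20 | 5·0+1·0+5·4 = 20
B: 4·5+4·5 = 40 | 5·2+1·0+5·6 = 40
R: 4·1+4·3 = 16 | 5·0+1·6+5·2 = 16
Q: 4·7+4·3 = 40 | 5·1+1·0+5·7 = 40
gcd(4,4,5,1,5) = 1

Coefficients: [4, 4, 5, 1, 5]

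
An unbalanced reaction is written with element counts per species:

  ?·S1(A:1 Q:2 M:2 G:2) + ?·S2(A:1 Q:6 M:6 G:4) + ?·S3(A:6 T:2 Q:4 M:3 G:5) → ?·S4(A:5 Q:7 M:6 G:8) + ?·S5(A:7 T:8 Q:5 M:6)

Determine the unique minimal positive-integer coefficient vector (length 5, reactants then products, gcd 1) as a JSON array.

A: 6·1+2·1+4·6 = 32 | 5·5+1·7 = 32
T: 6·0+2·0+4·2 = 8 | 5·0+1·8 = 8
Q: 6·2+2·6+4·4 = 40 | 5·7+1·5 = 40
M: 6·2+2·6+4·3 = 36 | 5·6+1·6 = 36
G: 6·2+2·4+4·5 = 40 | 5·8+1·0 = 40
gcd(6,2,4,5,1) = 1

Coefficients: [6, 2, 4, 5, 1]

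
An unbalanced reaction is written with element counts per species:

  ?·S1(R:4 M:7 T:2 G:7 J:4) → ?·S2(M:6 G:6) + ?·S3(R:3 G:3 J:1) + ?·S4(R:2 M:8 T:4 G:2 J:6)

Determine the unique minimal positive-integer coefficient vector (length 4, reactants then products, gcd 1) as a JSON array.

Coefficients: [2, 1, 2, 1]

R: 2·4 = 8 | 1·0+2·3+1·2 = 8
M: 2·7 = 14 | 1·6+2·0+1·8 = 14
T: 2·2 = 4 | 1·0+2·0+1·4 = 4
G: 2·7 = 14 | 1·6+2·3+1·2 = 14
J: 2·4 = 8 | 1·0+2·1+1·6 = 8
gcd(2,1,2,1) = 1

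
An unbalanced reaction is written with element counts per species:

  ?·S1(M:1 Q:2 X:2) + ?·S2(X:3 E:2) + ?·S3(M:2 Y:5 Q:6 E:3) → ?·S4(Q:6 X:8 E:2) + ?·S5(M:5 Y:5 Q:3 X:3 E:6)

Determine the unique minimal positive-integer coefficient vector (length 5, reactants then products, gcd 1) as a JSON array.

Coefficients: [6, 6, 2, 3, 2]

M: 6·1+6·0+2·2 = 10 | 3·0+2·5 = 10
Y: 6·0+6·0+2·5 = 10 | 3·0+2·5 = 10
Q: 6·2+6·0+2·6 = 24 | 3·6+2·3 = 24
X: 6·2+6·3+2·0 = 30 | 3·8+2·3 = 30
E: 6·0+6·2+2·3 = 18 | 3·2+2·6 = 18
gcd(6,6,2,3,2) = 1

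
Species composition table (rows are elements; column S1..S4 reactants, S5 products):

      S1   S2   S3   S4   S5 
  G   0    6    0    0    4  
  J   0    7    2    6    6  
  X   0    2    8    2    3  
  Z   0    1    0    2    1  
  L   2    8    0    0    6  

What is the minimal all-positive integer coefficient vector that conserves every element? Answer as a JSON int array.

Coefficients: [2, 4, 1, 1, 6]

G: 2·0+4·6+1·0+1·0 = 24 | 6·4 = 24
J: 2·0+4·7+1·2+1·6 = 36 | 6·6 = 36
X: 2·0+4·2+1·8+1·2 = 18 | 6·3 = 18
Z: 2·0+4·1+1·0+1·2 = 6 | 6·1 = 6
L: 2·2+4·8+1·0+1·0 = 36 | 6·6 = 36
gcd(2,4,1,1,6) = 1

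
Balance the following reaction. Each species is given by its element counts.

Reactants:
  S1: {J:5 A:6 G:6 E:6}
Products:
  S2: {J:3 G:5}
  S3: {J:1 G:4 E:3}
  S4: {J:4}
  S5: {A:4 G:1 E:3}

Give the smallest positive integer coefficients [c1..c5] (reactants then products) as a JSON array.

J: 4·5 = 20 | 2·3+2·1+3·4+6·0 = 20
A: 4·6 = 24 | 2·0+2·0+3·0+6·4 = 24
G: 4·6 = 24 | 2·5+2·4+3·0+6·1 = 24
E: 4·6 = 24 | 2·0+2·3+3·0+6·3 = 24
gcd(4,2,2,3,6) = 1

Coefficients: [4, 2, 2, 3, 6]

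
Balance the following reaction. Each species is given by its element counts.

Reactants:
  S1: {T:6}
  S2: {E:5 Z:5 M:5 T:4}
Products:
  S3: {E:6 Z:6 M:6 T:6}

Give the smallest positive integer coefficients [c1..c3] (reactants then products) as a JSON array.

Coefficients: [1, 6, 5]

E: 1·0+6·5 = 30 | 5·6 = 30
Z: 1·0+6·5 = 30 | 5·6 = 30
M: 1·0+6·5 = 30 | 5·6 = 30
T: 1·6+6·4 = 30 | 5·6 = 30
gcd(1,6,5) = 1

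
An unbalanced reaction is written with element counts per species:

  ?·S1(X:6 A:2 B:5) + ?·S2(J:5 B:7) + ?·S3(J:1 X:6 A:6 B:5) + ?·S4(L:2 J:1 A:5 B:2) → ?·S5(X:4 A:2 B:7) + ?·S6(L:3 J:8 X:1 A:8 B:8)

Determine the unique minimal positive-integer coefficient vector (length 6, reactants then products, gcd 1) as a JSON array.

L: 3·0+5·0+1·0+6·2 = 12 | 5·0+4·3 = 12
J: 3·0+5·5+1·1+6·1 = 32 | 5·0+4·8 = 32
X: 3·6+5·0+1·6+6·0 = 24 | 5·4+4·1 = 24
A: 3·2+5·0+1·6+6·5 = 42 | 5·2+4·8 = 42
B: 3·5+5·7+1·5+6·2 = 67 | 5·7+4·8 = 67
gcd(3,5,1,6,5,4) = 1

Coefficients: [3, 5, 1, 6, 5, 4]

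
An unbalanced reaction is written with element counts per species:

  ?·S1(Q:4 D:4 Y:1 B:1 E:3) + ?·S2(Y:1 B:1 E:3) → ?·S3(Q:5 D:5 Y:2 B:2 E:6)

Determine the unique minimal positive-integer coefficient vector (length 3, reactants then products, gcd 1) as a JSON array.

Coefficients: [5, 3, 4]

Q: 5·4+3·0 = 20 | 4·5 = 20
D: 5·4+3·0 = 20 | 4·5 = 20
Y: 5·1+3·1 = 8 | 4·2 = 8
B: 5·1+3·1 = 8 | 4·2 = 8
E: 5·3+3·3 = 24 | 4·6 = 24
gcd(5,3,4) = 1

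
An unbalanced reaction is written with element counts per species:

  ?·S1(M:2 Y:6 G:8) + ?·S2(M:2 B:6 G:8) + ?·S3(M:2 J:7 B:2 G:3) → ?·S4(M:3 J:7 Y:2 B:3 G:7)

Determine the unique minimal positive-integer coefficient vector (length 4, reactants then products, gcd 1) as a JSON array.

M: 2·2+1·2+6·2 = 18 | 6·3 = 18
J: 2·0+1·0+6·7 = 42 | 6·7 = 42
Y: 2·6+1·0+6·0 = 12 | 6·2 = 12
B: 2·0+1·6+6·2 = 18 | 6·3 = 18
G: 2·8+1·8+6·3 = 42 | 6·7 = 42
gcd(2,1,6,6) = 1

Coefficients: [2, 1, 6, 6]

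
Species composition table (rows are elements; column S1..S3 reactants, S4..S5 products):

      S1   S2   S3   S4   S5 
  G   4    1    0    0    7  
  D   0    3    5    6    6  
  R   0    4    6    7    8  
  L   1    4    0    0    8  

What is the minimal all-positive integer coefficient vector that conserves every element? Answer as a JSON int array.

G: 4·4+5·1+3·0 = 21 | 2·0+3·7 = 21
D: 4·0+5·3+3·5 = 30 | 2·6+3·6 = 30
R: 4·0+5·4+3·6 = 38 | 2·7+3·8 = 38
L: 4·1+5·4+3·0 = 24 | 2·0+3·8 = 24
gcd(4,5,3,2,3) = 1

Coefficients: [4, 5, 3, 2, 3]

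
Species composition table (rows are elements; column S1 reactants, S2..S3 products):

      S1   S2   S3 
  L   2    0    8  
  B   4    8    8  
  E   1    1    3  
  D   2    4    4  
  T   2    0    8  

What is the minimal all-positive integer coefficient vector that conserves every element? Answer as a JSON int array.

Coefficients: [4, 1, 1]

L: 4·2 = 8 | 1·0+1·8 = 8
B: 4·4 = 16 | 1·8+1·8 = 16
E: 4·1 = 4 | 1·1+1·3 = 4
D: 4·2 = 8 | 1·4+1·4 = 8
T: 4·2 = 8 | 1·0+1·8 = 8
gcd(4,1,1) = 1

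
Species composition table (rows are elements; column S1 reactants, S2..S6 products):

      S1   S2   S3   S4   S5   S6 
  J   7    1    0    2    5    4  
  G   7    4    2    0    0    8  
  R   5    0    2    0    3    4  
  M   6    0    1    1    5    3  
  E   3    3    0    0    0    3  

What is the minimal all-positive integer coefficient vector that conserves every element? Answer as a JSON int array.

Coefficients: [6, 4, 5, 5, 4, 2]

J: 6·7 = 42 | 4·1+5·0+5·2+4·5+2·4 = 42
G: 6·7 = 42 | 4·4+5·2+5·0+4·0+2·8 = 42
R: 6·5 = 30 | 4·0+5·2+5·0+4·3+2·4 = 30
M: 6·6 = 36 | 4·0+5·1+5·1+4·5+2·3 = 36
E: 6·3 = 18 | 4·3+5·0+5·0+4·0+2·3 = 18
gcd(6,4,5,5,4,2) = 1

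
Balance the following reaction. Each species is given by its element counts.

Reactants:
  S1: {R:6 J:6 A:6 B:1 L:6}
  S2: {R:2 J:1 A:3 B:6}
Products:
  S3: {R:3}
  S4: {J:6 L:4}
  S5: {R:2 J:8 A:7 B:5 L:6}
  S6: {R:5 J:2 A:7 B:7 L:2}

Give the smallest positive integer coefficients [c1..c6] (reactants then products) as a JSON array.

R: 4·6+6·2 = 36 | 3·3+2·0+1·2+5·5 = 36
J: 4·6+6·1 = 30 | 3·0+2·6+1·8+5·2 = 30
A: 4·6+6·3 = 42 | 3·0+2·0+1·7+5·7 = 42
B: 4·1+6·6 = 40 | 3·0+2·0+1·5+5·7 = 40
L: 4·6+6·0 = 24 | 3·0+2·4+1·6+5·2 = 24
gcd(4,6,3,2,1,5) = 1

Coefficients: [4, 6, 3, 2, 1, 5]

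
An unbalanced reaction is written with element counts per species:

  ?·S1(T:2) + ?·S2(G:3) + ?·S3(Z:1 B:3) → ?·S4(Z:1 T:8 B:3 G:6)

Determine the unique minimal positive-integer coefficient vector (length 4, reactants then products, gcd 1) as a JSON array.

Z: 4·0+2·0+1·1 = 1 | 1·1 = 1
T: 4·2+2·0+1·0 = 8 | 1·8 = 8
B: 4·0+2·0+1·3 = 3 | 1·3 = 3
G: 4·0+2·3+1·0 = 6 | 1·6 = 6
gcd(4,2,1,1) = 1

Coefficients: [4, 2, 1, 1]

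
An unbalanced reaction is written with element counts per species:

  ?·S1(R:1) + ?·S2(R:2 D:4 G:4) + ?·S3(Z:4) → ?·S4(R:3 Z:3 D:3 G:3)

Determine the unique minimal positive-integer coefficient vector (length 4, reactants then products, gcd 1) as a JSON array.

R: 6·1+3·2+3·0 = 12 | 4·3 = 12
Z: 6·0+3·0+3·4 = 12 | 4·3 = 12
D: 6·0+3·4+3·0 = 12 | 4·3 = 12
G: 6·0+3·4+3·0 = 12 | 4·3 = 12
gcd(6,3,3,4) = 1

Coefficients: [6, 3, 3, 4]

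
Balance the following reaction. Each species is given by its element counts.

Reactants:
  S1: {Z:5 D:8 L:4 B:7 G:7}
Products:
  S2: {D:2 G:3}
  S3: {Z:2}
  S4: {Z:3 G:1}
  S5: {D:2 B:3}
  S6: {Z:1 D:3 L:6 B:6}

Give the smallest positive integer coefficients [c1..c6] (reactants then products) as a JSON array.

Z: 3·5 = 15 | 6·0+2·2+3·3+3·0+2·1 = 15
D: 3·8 = 24 | 6·2+2·0+3·0+3·2+2·3 = 24
L: 3·4 = 12 | 6·0+2·0+3·0+3·0+2·6 = 12
B: 3·7 = 21 | 6·0+2·0+3·0+3·3+2·6 = 21
G: 3·7 = 21 | 6·3+2·0+3·1+3·0+2·0 = 21
gcd(3,6,2,3,3,2) = 1

Coefficients: [3, 6, 2, 3, 3, 2]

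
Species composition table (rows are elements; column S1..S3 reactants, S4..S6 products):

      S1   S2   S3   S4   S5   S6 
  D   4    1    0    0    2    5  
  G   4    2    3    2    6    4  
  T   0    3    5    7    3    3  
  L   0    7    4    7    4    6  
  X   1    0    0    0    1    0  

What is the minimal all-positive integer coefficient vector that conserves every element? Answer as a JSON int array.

D: 5·4+5·1+6·0 = 25 | 3·0+5·2+3·5 = 25
G: 5·4+5·2+6·3 = 48 | 3·2+5·6+3·4 = 48
T: 5·0+5·3+6·5 = 45 | 3·7+5·3+3·3 = 45
L: 5·0+5·7+6·4 = 59 | 3·7+5·4+3·6 = 59
X: 5·1+5·0+6·0 = 5 | 3·0+5·1+3·0 = 5
gcd(5,5,6,3,5,3) = 1

Coefficients: [5, 5, 6, 3, 5, 3]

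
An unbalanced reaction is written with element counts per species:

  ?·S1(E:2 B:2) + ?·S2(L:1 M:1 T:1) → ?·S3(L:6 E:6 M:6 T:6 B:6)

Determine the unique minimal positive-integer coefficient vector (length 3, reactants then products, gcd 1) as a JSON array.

Coefficients: [3, 6, 1]

L: 3·0+6·1 = 6 | 1·6 = 6
E: 3·2+6·0 = 6 | 1·6 = 6
M: 3·0+6·1 = 6 | 1·6 = 6
T: 3·0+6·1 = 6 | 1·6 = 6
B: 3·2+6·0 = 6 | 1·6 = 6
gcd(3,6,1) = 1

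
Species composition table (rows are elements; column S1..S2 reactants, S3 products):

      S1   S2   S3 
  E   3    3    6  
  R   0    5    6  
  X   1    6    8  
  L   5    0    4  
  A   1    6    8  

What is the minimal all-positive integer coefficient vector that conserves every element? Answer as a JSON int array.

E: 4·3+6·3 = 30 | 5·6 = 30
R: 4·0+6·5 = 30 | 5·6 = 30
X: 4·1+6·6 = 40 | 5·8 = 40
L: 4·5+6·0 = 20 | 5·4 = 20
A: 4·1+6·6 = 40 | 5·8 = 40
gcd(4,6,5) = 1

Coefficients: [4, 6, 5]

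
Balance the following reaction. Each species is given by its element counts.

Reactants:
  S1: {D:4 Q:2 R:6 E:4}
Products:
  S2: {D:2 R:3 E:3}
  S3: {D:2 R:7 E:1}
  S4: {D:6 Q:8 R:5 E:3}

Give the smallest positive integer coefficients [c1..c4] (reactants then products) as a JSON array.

D: 4·4 = 16 | 4·2+1·2+1·6 = 16
Q: 4·2 = 8 | 4·0+1·0+1·8 = 8
R: 4·6 = 24 | 4·3+1·7+1·5 = 24
E: 4·4 = 16 | 4·3+1·1+1·3 = 16
gcd(4,4,1,1) = 1

Coefficients: [4, 4, 1, 1]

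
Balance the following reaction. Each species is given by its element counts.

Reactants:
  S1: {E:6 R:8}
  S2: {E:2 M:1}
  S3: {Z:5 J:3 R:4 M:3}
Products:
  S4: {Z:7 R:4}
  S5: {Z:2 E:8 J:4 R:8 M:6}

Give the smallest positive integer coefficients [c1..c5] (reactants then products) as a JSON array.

Z: 2·0+6·0+4·5 = 20 | 2·7+3·2 = 20
E: 2·6+6·2+4·0 = 24 | 2·0+3·8 = 24
J: 2·0+6·0+4·3 = 12 | 2·0+3·4 = 12
R: 2·8+6·0+4·4 = 32 | 2·4+3·8 = 32
M: 2·0+6·1+4·3 = 18 | 2·0+3·6 = 18
gcd(2,6,4,2,3) = 1

Coefficients: [2, 6, 4, 2, 3]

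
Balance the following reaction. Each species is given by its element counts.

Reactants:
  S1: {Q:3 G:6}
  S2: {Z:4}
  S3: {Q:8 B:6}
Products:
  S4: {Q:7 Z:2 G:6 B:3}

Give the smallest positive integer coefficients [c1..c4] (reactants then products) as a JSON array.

Q: 2·3+1·0+1·8 = 14 | 2·7 = 14
Z: 2·0+1·4+1·0 = 4 | 2·2 = 4
G: 2·6+1·0+1·0 = 12 | 2·6 = 12
B: 2·0+1·0+1·6 = 6 | 2·3 = 6
gcd(2,1,1,2) = 1

Coefficients: [2, 1, 1, 2]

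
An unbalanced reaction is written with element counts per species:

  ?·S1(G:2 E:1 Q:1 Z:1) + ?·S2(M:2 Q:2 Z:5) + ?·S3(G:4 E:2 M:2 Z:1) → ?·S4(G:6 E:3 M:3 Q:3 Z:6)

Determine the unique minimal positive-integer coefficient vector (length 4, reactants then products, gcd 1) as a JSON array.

Coefficients: [6, 3, 3, 4]

G: 6·2+3·0+3·4 = 24 | 4·6 = 24
E: 6·1+3·0+3·2 = 12 | 4·3 = 12
M: 6·0+3·2+3·2 = 12 | 4·3 = 12
Q: 6·1+3·2+3·0 = 12 | 4·3 = 12
Z: 6·1+3·5+3·1 = 24 | 4·6 = 24
gcd(6,3,3,4) = 1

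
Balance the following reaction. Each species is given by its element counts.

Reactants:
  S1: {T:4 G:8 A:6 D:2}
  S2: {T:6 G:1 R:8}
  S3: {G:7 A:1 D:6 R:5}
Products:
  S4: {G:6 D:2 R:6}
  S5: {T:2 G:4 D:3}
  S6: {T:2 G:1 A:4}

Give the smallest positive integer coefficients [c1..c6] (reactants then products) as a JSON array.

Coefficients: [3, 1, 2, 3, 4, 5]

T: 3·4+1·6+2·0 = 18 | 3·0+4·2+5·2 = 18
G: 3·8+1·1+2·7 = 39 | 3·6+4·4+5·1 = 39
A: 3·6+1·0+2·1 = 20 | 3·0+4·0+5·4 = 20
D: 3·2+1·0+2·6 = 18 | 3·2+4·3+5·0 = 18
R: 3·0+1·8+2·5 = 18 | 3·6+4·0+5·0 = 18
gcd(3,1,2,3,4,5) = 1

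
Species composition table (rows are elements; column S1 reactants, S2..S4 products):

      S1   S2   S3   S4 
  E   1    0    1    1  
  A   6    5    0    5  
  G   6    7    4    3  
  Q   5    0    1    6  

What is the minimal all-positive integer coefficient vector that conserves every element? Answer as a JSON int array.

E: 5·1 = 5 | 2·0+1·1+4·1 = 5
A: 5·6 = 30 | 2·5+1·0+4·5 = 30
G: 5·6 = 30 | 2·7+1·4+4·3 = 30
Q: 5·5 = 25 | 2·0+1·1+4·6 = 25
gcd(5,2,1,4) = 1

Coefficients: [5, 2, 1, 4]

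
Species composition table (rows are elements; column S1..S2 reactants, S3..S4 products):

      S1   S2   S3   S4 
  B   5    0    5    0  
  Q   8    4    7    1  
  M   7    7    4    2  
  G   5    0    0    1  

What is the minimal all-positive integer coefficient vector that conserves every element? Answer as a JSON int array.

B: 1·5+1·0 = 5 | 1·5+5·0 = 5
Q: 1·8+1·4 = 12 | 1·7+5·1 = 12
M: 1·7+1·7 = 14 | 1·4+5·2 = 14
G: 1·5+1·0 = 5 | 1·0+5·1 = 5
gcd(1,1,1,5) = 1

Coefficients: [1, 1, 1, 5]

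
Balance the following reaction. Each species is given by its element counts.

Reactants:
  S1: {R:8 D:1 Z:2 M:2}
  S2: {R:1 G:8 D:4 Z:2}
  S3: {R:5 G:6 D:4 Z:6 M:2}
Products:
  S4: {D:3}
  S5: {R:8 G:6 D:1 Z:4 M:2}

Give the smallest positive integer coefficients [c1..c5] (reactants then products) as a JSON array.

Coefficients: [4, 3, 1, 5, 5]

R: 4·8+3·1+1·5 = 40 | 5·0+5·8 = 40
G: 4·0+3·8+1·6 = 30 | 5·0+5·6 = 30
D: 4·1+3·4+1·4 = 20 | 5·3+5·1 = 20
Z: 4·2+3·2+1·6 = 20 | 5·0+5·4 = 20
M: 4·2+3·0+1·2 = 10 | 5·0+5·2 = 10
gcd(4,3,1,5,5) = 1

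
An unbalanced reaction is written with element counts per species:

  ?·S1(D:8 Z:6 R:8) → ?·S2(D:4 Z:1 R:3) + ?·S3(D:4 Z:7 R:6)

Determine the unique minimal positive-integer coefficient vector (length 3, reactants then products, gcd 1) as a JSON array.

Coefficients: [3, 4, 2]

D: 3·8 = 24 | 4·4+2·4 = 24
Z: 3·6 = 18 | 4·1+2·7 = 18
R: 3·8 = 24 | 4·3+2·6 = 24
gcd(3,4,2) = 1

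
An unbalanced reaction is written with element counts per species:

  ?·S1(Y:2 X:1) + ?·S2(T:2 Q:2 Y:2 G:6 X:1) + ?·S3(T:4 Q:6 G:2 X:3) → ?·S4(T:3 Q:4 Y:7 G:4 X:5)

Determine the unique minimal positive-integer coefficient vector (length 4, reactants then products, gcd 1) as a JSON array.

T: 6·0+1·2+1·4 = 6 | 2·3 = 6
Q: 6·0+1·2+1·6 = 8 | 2·4 = 8
Y: 6·2+1·2+1·0 = 14 | 2·7 = 14
G: 6·0+1·6+1·2 = 8 | 2·4 = 8
X: 6·1+1·1+1·3 = 10 | 2·5 = 10
gcd(6,1,1,2) = 1

Coefficients: [6, 1, 1, 2]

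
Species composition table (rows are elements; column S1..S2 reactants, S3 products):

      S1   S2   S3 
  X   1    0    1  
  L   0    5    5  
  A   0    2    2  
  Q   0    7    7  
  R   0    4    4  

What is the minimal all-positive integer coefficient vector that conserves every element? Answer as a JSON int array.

Coefficients: [1, 1, 1]

X: 1·1+1·0 = 1 | 1·1 = 1
L: 1·0+1·5 = 5 | 1·5 = 5
A: 1·0+1·2 = 2 | 1·2 = 2
Q: 1·0+1·7 = 7 | 1·7 = 7
R: 1·0+1·4 = 4 | 1·4 = 4
gcd(1,1,1) = 1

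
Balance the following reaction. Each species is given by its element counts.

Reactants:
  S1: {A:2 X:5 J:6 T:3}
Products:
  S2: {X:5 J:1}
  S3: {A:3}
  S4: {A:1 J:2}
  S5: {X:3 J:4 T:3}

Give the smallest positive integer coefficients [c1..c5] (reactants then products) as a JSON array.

Coefficients: [5, 2, 2, 4, 5]

A: 5·2 = 10 | 2·0+2·3+4·1+5·0 = 10
X: 5·5 = 25 | 2·5+2·0+4·0+5·3 = 25
J: 5·6 = 30 | 2·1+2·0+4·2+5·4 = 30
T: 5·3 = 15 | 2·0+2·0+4·0+5·3 = 15
gcd(5,2,2,4,5) = 1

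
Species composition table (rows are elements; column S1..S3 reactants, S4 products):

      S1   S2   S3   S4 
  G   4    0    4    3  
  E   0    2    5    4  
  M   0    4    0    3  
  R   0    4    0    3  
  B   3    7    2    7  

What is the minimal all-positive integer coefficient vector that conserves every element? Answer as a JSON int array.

G: 1·4+3·0+2·4 = 12 | 4·3 = 12
E: 1·0+3·2+2·5 = 16 | 4·4 = 16
M: 1·0+3·4+2·0 = 12 | 4·3 = 12
R: 1·0+3·4+2·0 = 12 | 4·3 = 12
B: 1·3+3·7+2·2 = 28 | 4·7 = 28
gcd(1,3,2,4) = 1

Coefficients: [1, 3, 2, 4]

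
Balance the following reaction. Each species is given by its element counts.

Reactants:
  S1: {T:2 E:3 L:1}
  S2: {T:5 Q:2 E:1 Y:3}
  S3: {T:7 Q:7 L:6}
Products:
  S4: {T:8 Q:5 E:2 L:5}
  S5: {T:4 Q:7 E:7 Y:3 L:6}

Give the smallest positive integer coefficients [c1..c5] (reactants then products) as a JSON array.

Coefficients: [6, 1, 5, 6, 1]

T: 6·2+1·5+5·7 = 52 | 6·8+1·4 = 52
Q: 6·0+1·2+5·7 = 37 | 6·5+1·7 = 37
E: 6·3+1·1+5·0 = 19 | 6·2+1·7 = 19
Y: 6·0+1·3+5·0 = 3 | 6·0+1·3 = 3
L: 6·1+1·0+5·6 = 36 | 6·5+1·6 = 36
gcd(6,1,5,6,1) = 1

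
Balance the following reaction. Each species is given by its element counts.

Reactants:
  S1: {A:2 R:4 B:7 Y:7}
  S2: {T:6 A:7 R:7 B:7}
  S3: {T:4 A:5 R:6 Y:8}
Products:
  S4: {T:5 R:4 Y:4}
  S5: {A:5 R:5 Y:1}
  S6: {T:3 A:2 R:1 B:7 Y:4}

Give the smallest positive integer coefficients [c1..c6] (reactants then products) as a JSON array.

Coefficients: [2, 3, 3, 3, 6, 5]

T: 2·0+3·6+3·4 = 30 | 3·5+6·0+5·3 = 30
A: 2·2+3·7+3·5 = 40 | 3·0+6·5+5·2 = 40
R: 2·4+3·7+3·6 = 47 | 3·4+6·5+5·1 = 47
B: 2·7+3·7+3·0 = 35 | 3·0+6·0+5·7 = 35
Y: 2·7+3·0+3·8 = 38 | 3·4+6·1+5·4 = 38
gcd(2,3,3,3,6,5) = 1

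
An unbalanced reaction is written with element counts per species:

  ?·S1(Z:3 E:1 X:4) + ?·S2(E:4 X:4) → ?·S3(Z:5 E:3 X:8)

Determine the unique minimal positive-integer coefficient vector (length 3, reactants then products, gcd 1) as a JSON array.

Z: 5·3+1·0 = 15 | 3·5 = 15
E: 5·1+1·4 = 9 | 3·3 = 9
X: 5·4+1·4 = 24 | 3·8 = 24
gcd(5,1,3) = 1

Coefficients: [5, 1, 3]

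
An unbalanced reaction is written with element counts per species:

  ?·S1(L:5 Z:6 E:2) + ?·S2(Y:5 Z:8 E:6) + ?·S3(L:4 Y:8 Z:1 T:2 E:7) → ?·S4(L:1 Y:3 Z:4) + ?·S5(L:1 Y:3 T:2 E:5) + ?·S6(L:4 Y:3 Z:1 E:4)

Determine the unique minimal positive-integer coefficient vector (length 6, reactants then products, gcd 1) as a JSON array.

Coefficients: [2, 1, 5, 5, 5, 5]

L: 2·5+1·0+5·4 = 30 | 5·1+5·1+5·4 = 30
Y: 2·0+1·5+5·8 = 45 | 5·3+5·3+5·3 = 45
Z: 2·6+1·8+5·1 = 25 | 5·4+5·0+5·1 = 25
T: 2·0+1·0+5·2 = 10 | 5·0+5·2+5·0 = 10
E: 2·2+1·6+5·7 = 45 | 5·0+5·5+5·4 = 45
gcd(2,1,5,5,5,5) = 1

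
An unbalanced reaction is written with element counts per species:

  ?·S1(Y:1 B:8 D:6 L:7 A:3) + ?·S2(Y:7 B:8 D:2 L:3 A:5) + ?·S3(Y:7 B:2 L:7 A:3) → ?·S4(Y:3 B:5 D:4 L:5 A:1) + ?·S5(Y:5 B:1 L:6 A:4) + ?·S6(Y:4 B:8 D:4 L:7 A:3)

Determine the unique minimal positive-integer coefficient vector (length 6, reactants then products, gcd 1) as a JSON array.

Y: 5·1+1·7+6·7 = 54 | 3·3+5·5+5·4 = 54
B: 5·8+1·8+6·2 = 60 | 3·5+5·1+5·8 = 60
D: 5·6+1·2+6·0 = 32 | 3·4+5·0+5·4 = 32
L: 5·7+1·3+6·7 = 80 | 3·5+5·6+5·7 = 80
A: 5·3+1·5+6·3 = 38 | 3·1+5·4+5·3 = 38
gcd(5,1,6,3,5,5) = 1

Coefficients: [5, 1, 6, 3, 5, 5]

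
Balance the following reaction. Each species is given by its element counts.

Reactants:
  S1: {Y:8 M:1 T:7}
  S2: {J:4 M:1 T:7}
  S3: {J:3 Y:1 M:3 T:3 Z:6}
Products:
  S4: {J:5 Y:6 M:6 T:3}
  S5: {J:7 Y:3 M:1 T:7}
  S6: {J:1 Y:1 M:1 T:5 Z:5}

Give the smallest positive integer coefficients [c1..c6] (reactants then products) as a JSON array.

Coefficients: [2, 2, 5, 2, 1, 6]

J: 2·0+2·4+5·3 = 23 | 2·5+1·7+6·1 = 23
Y: 2·8+2·0+5·1 = 21 | 2·6+1·3+6·1 = 21
M: 2·1+2·1+5·3 = 19 | 2·6+1·1+6·1 = 19
T: 2·7+2·7+5·3 = 43 | 2·3+1·7+6·5 = 43
Z: 2·0+2·0+5·6 = 30 | 2·0+1·0+6·5 = 30
gcd(2,2,5,2,1,6) = 1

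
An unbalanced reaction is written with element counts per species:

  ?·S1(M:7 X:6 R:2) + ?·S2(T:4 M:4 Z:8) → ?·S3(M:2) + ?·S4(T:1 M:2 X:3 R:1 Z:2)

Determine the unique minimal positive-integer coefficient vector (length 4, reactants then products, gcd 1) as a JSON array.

Coefficients: [2, 1, 5, 4]

T: 2·0+1·4 = 4 | 5·0+4·1 = 4
M: 2·7+1·4 = 18 | 5·2+4·2 = 18
X: 2·6+1·0 = 12 | 5·0+4·3 = 12
R: 2·2+1·0 = 4 | 5·0+4·1 = 4
Z: 2·0+1·8 = 8 | 5·0+4·2 = 8
gcd(2,1,5,4) = 1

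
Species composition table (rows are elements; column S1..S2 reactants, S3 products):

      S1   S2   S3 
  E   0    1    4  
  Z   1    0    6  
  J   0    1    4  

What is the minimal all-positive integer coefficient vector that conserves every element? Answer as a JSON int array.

E: 6·0+4·1 = 4 | 1·4 = 4
Z: 6·1+4·0 = 6 | 1·6 = 6
J: 6·0+4·1 = 4 | 1·4 = 4
gcd(6,4,1) = 1

Coefficients: [6, 4, 1]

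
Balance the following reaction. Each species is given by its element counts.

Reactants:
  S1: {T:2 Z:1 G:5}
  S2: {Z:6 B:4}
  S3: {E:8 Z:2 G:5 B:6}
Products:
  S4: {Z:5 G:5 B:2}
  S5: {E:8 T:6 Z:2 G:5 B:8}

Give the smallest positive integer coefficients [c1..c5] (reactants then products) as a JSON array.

E: 3·0+2·0+1·8 = 8 | 3·0+1·8 = 8
T: 3·2+2·0+1·0 = 6 | 3·0+1·6 = 6
Z: 3·1+2·6+1·2 = 17 | 3·5+1·2 = 17
G: 3·5+2·0+1·5 = 20 | 3·5+1·5 = 20
B: 3·0+2·4+1·6 = 14 | 3·2+1·8 = 14
gcd(3,2,1,3,1) = 1

Coefficients: [3, 2, 1, 3, 1]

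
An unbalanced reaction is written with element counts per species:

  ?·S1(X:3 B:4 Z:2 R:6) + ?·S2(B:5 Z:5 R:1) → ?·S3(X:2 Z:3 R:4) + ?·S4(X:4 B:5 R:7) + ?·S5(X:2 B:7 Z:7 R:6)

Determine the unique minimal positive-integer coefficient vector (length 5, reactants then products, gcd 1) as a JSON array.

Coefficients: [6, 1, 1, 3, 2]

X: 6·3+1·0 = 18 | 1·2+3·4+2·2 = 18
B: 6·4+1·5 = 29 | 1·0+3·5+2·7 = 29
Z: 6·2+1·5 = 17 | 1·3+3·0+2·7 = 17
R: 6·6+1·1 = 37 | 1·4+3·7+2·6 = 37
gcd(6,1,1,3,2) = 1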